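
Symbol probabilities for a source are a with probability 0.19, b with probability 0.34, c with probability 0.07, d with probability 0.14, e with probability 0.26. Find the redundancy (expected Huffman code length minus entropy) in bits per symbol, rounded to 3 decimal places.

0.055 bits

Entropy H = −Σ p log₂ p ≈ 2.1554 bits.
Huffman merges: 7/100+7/50→21/100; 19/100+21/100→2/5; 13/50+17/50→3/5; 2/5+3/5→1. L = 221/100 ≈ 2.2100.
L − H = 2.2100 − 2.1554 = 0.055 bits.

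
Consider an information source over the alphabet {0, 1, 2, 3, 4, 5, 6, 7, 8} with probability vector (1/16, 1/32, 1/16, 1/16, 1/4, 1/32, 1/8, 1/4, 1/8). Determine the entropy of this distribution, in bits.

Each probability is a power of 1/2, so log₂(1/p) is an integer.
H = Σ p·log₂(1/p) = 1/16·4 + 1/32·5 + 1/16·4 + 1/16·4 + 1/4·2 + 1/32·5 + 1/8·3 + 1/4·2 + 1/8·3 = 2.8125 bits.

2.8125 bits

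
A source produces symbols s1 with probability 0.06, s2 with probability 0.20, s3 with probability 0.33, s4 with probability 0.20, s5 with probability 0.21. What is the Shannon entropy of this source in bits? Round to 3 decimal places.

2.173 bits

H = −Σ pᵢ log₂ pᵢ.
−0.06·log₂(0.06) = 0.2435
−0.20·log₂(0.20) = 0.4644
−0.33·log₂(0.33) = 0.5278
−0.20·log₂(0.20) = 0.4644
−0.21·log₂(0.21) = 0.4728
Sum ≈ 2.1730 → 2.173 bits.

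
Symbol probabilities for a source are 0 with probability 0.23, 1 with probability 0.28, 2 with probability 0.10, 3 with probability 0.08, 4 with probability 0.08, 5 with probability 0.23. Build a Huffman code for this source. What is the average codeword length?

2.42 bits/symbol

Repeatedly combine the two least-probable nodes; the expected code length is the sum of the merged weights.
merge 2/25 + 2/25 → 4/25
merge 1/10 + 4/25 → 13/50
merge 23/100 + 23/100 → 23/50
merge 13/50 + 7/25 → 27/50
merge 23/50 + 27/50 → 1
L = 4/25 + 13/50 + 23/50 + 27/50 + 1 = 121/50 = 2.42 bits/symbol.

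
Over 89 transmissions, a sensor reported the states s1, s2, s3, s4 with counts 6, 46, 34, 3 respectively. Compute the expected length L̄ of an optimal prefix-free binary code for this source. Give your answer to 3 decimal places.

Probabilities are the counts divided by 89.
Repeatedly combine the two least-probable nodes; the expected code length is the sum of the merged weights.
merge 3/89 + 6/89 → 9/89
merge 9/89 + 34/89 → 43/89
merge 43/89 + 46/89 → 1
L = 9/89 + 43/89 + 1 = 141/89 ≈ 1.584 bits/symbol.

1.584 bits/symbol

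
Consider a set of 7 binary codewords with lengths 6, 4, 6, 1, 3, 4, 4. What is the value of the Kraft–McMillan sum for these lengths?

0.84375

With common denominator 2^6 = 64: Σ 2^(−ℓᵢ) = 1/64 + 4/64 + 1/64 + 32/64 + 8/64 + 4/64 + 4/64 = 54/64 = 0.84375.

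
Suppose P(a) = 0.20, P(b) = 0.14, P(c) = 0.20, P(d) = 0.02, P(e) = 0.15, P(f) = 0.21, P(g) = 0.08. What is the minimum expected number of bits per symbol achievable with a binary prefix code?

Repeatedly combine the two least-probable nodes; the expected code length is the sum of the merged weights.
merge 1/50 + 2/25 → 1/10
merge 1/10 + 7/50 → 6/25
merge 3/20 + 1/5 → 7/20
merge 1/5 + 21/100 → 41/100
merge 6/25 + 7/20 → 59/100
merge 41/100 + 59/100 → 1
L = 1/10 + 6/25 + 7/20 + 41/100 + 59/100 + 1 = 269/100 = 2.69 bits/symbol.

2.69 bits/symbol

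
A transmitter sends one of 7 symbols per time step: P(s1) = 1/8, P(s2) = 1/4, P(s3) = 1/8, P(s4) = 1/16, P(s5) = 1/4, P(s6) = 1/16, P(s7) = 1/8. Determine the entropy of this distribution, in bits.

2.625 bits

Each probability is a power of 1/2, so log₂(1/p) is an integer.
H = Σ p·log₂(1/p) = 1/8·3 + 1/4·2 + 1/8·3 + 1/16·4 + 1/4·2 + 1/16·4 + 1/8·3 = 2.625 bits.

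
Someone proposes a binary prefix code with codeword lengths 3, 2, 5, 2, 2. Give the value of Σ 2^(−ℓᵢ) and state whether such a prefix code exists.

With common denominator 2^5 = 32: Σ 2^(−ℓᵢ) = 4/32 + 8/32 + 1/32 + 8/32 + 8/32 = 29/32 = 0.90625.
Kraft's inequality requires Σ ≤ 1; here Σ = 0.90625 ≤ 1, so such a prefix code exists.

0.90625; yes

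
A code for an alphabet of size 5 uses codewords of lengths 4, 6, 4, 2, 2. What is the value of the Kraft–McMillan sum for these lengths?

With common denominator 2^6 = 64: Σ 2^(−ℓᵢ) = 4/64 + 1/64 + 4/64 + 16/64 + 16/64 = 41/64 = 0.640625.

0.640625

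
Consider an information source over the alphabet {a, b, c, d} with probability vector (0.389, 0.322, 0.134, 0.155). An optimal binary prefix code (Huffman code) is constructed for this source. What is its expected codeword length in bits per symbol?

1.9 bits/symbol

Repeatedly combine the two least-probable nodes; the expected code length is the sum of the merged weights.
merge 67/500 + 31/200 → 289/1000
merge 289/1000 + 161/500 → 611/1000
merge 389/1000 + 611/1000 → 1
L = 289/1000 + 611/1000 + 1 = 19/10 = 1.9 bits/symbol.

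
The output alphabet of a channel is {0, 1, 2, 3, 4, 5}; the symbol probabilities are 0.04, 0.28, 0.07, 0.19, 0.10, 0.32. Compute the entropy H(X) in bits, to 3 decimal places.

2.282 bits

H = −Σ pᵢ log₂ pᵢ.
−0.04·log₂(0.04) = 0.1858
−0.28·log₂(0.28) = 0.5142
−0.07·log₂(0.07) = 0.2686
−0.19·log₂(0.19) = 0.4552
−0.10·log₂(0.10) = 0.3322
−0.32·log₂(0.32) = 0.5260
Sum ≈ 2.2820 → 2.282 bits.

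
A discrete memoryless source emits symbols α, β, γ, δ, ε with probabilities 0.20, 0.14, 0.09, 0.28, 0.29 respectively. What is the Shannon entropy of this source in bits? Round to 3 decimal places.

2.206 bits

H = −Σ pᵢ log₂ pᵢ.
−0.20·log₂(0.20) = 0.4644
−0.14·log₂(0.14) = 0.3971
−0.09·log₂(0.09) = 0.3127
−0.28·log₂(0.28) = 0.5142
−0.29·log₂(0.29) = 0.5179
Sum ≈ 2.2063 → 2.206 bits.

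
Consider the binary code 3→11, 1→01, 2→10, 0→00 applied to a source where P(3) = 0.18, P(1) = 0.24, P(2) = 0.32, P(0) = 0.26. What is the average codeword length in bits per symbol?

2 bits/symbol

L̄ = Σ pᵢ·ℓᵢ = 0.18·2 + 0.24·2 + 0.32·2 + 0.26·2 = 2 bits/symbol.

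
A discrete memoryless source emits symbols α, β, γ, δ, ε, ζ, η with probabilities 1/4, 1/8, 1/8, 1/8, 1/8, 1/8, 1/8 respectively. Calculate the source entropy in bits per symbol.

Each probability is a power of 1/2, so log₂(1/p) is an integer.
H = Σ p·log₂(1/p) = 1/4·2 + 1/8·3 + 1/8·3 + 1/8·3 + 1/8·3 + 1/8·3 + 1/8·3 = 2.75 bits.

2.75 bits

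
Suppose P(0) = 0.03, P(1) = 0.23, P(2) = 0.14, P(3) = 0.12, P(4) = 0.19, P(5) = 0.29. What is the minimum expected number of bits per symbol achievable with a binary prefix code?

Repeatedly combine the two least-probable nodes; the expected code length is the sum of the merged weights.
merge 3/100 + 3/25 → 3/20
merge 7/50 + 3/20 → 29/100
merge 19/100 + 23/100 → 21/50
merge 29/100 + 29/100 → 29/50
merge 21/50 + 29/50 → 1
L = 3/20 + 29/100 + 21/50 + 29/50 + 1 = 61/25 = 2.44 bits/symbol.

2.44 bits/symbol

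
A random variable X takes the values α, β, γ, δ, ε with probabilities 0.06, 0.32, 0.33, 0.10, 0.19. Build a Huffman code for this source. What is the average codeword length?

Repeatedly combine the two least-probable nodes; the expected code length is the sum of the merged weights.
merge 3/50 + 1/10 → 4/25
merge 4/25 + 19/100 → 7/20
merge 8/25 + 33/100 → 13/20
merge 7/20 + 13/20 → 1
L = 4/25 + 7/20 + 13/20 + 1 = 54/25 = 2.16 bits/symbol.

2.16 bits/symbol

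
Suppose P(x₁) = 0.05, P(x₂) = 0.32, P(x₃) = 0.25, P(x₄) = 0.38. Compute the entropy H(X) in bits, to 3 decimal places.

H = −Σ pᵢ log₂ pᵢ.
−0.05·log₂(0.05) = 0.2161
−0.32·log₂(0.32) = 0.5260
−0.25·log₂(0.25) = 0.5000
−0.38·log₂(0.38) = 0.5305
Sum ≈ 1.7726 → 1.773 bits.

1.773 bits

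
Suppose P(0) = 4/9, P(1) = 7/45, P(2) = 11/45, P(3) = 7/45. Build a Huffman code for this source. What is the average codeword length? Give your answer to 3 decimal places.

Repeatedly combine the two least-probable nodes; the expected code length is the sum of the merged weights.
merge 7/45 + 7/45 → 14/45
merge 11/45 + 14/45 → 5/9
merge 4/9 + 5/9 → 1
L = 14/45 + 5/9 + 1 = 28/15 ≈ 1.867 bits/symbol.

1.867 bits/symbol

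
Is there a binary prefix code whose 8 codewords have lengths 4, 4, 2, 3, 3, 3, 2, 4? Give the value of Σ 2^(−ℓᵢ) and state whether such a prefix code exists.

1.0625; no

With common denominator 2^4 = 16: Σ 2^(−ℓᵢ) = 1/16 + 1/16 + 4/16 + 2/16 + 2/16 + 2/16 + 4/16 + 1/16 = 17/16 = 1.0625.
Kraft's inequality requires Σ ≤ 1; here Σ = 1.0625 > 1, so no such prefix code exists.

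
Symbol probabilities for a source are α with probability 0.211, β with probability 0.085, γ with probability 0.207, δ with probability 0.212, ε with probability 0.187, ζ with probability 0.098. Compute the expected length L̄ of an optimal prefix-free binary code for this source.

Repeatedly combine the two least-probable nodes; the expected code length is the sum of the merged weights.
merge 17/200 + 49/500 → 183/1000
merge 183/1000 + 187/1000 → 37/100
merge 207/1000 + 211/1000 → 209/500
merge 53/250 + 37/100 → 291/500
merge 209/500 + 291/500 → 1
L = 183/1000 + 37/100 + 209/500 + 291/500 + 1 = 2553/1000 = 2.553 bits/symbol.

2.553 bits/symbol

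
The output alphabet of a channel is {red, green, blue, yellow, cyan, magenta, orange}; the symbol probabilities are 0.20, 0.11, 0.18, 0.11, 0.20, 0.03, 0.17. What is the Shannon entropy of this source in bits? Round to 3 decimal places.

H = −Σ pᵢ log₂ pᵢ.
−0.20·log₂(0.20) = 0.4644
−0.11·log₂(0.11) = 0.3503
−0.18·log₂(0.18) = 0.4453
−0.11·log₂(0.11) = 0.3503
−0.20·log₂(0.20) = 0.4644
−0.03·log₂(0.03) = 0.1518
−0.17·log₂(0.17) = 0.4346
Sum ≈ 2.6610 → 2.661 bits.

2.661 bits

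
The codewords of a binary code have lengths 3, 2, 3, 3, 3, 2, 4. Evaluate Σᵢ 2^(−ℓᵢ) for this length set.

1.0625

With common denominator 2^4 = 16: Σ 2^(−ℓᵢ) = 2/16 + 4/16 + 2/16 + 2/16 + 2/16 + 4/16 + 1/16 = 17/16 = 1.0625.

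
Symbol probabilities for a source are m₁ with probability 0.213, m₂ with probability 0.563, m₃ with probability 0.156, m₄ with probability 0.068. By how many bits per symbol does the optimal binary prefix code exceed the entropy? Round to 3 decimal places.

Entropy H = −Σ p log₂ p ≈ 1.6237 bits.
Huffman merges: 17/250+39/250→28/125; 213/1000+28/125→437/1000; 437/1000+563/1000→1. L = 1661/1000 ≈ 1.6610.
L − H = 1.6610 − 1.6237 = 0.037 bits.

0.037 bits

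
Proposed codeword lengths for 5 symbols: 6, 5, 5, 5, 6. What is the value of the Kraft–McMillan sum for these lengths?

With common denominator 2^6 = 64: Σ 2^(−ℓᵢ) = 1/64 + 2/64 + 2/64 + 2/64 + 1/64 = 8/64 = 0.125.

0.125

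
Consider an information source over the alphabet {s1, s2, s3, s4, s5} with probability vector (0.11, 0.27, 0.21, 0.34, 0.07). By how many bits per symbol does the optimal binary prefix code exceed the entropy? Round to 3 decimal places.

Entropy H = −Σ p log₂ p ≈ 2.1309 bits.
Huffman merges: 7/100+11/100→9/50; 9/50+21/100→39/100; 27/100+17/50→61/100; 39/100+61/100→1. L = 109/50 ≈ 2.1800.
L − H = 2.1800 − 2.1309 = 0.049 bits.

0.049 bits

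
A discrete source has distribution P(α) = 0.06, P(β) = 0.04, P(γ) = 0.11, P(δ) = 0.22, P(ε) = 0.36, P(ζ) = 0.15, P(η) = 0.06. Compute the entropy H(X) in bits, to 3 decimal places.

2.445 bits

H = −Σ pᵢ log₂ pᵢ.
−0.06·log₂(0.06) = 0.2435
−0.04·log₂(0.04) = 0.1858
−0.11·log₂(0.11) = 0.3503
−0.22·log₂(0.22) = 0.4806
−0.36·log₂(0.36) = 0.5306
−0.15·log₂(0.15) = 0.4105
−0.06·log₂(0.06) = 0.2435
Sum ≈ 2.4448 → 2.445 bits.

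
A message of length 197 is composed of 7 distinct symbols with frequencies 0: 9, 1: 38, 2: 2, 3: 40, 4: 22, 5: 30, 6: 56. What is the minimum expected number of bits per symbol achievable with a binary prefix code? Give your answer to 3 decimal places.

2.543 bits/symbol

Probabilities are the counts divided by 197.
Repeatedly combine the two least-probable nodes; the expected code length is the sum of the merged weights.
merge 2/197 + 9/197 → 11/197
merge 11/197 + 22/197 → 33/197
merge 30/197 + 33/197 → 63/197
merge 38/197 + 40/197 → 78/197
merge 56/197 + 63/197 → 119/197
merge 78/197 + 119/197 → 1
L = 11/197 + 33/197 + 63/197 + 78/197 + 119/197 + 1 = 501/197 ≈ 2.543 bits/symbol.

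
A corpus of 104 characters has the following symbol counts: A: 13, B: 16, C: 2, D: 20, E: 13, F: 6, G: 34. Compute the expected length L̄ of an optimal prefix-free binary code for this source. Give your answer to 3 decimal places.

Probabilities are the counts divided by 104.
Repeatedly combine the two least-probable nodes; the expected code length is the sum of the merged weights.
merge 1/52 + 3/52 → 1/13
merge 1/13 + 1/8 → 21/104
merge 1/8 + 2/13 → 29/104
merge 5/26 + 21/104 → 41/104
merge 29/104 + 17/52 → 63/104
merge 41/104 + 63/104 → 1
L = 1/13 + 21/104 + 29/104 + 41/104 + 63/104 + 1 = 133/52 ≈ 2.558 bits/symbol.

2.558 bits/symbol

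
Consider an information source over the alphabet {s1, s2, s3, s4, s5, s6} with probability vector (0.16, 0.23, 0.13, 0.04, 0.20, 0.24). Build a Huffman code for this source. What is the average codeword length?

Repeatedly combine the two least-probable nodes; the expected code length is the sum of the merged weights.
merge 1/25 + 13/100 → 17/100
merge 4/25 + 17/100 → 33/100
merge 1/5 + 23/100 → 43/100
merge 6/25 + 33/100 → 57/100
merge 43/100 + 57/100 → 1
L = 17/100 + 33/100 + 43/100 + 57/100 + 1 = 5/2 = 2.5 bits/symbol.

2.5 bits/symbol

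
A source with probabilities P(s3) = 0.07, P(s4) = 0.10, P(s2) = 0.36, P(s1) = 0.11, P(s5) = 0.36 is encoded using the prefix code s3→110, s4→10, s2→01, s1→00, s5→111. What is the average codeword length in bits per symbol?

2.43 bits/symbol

L̄ = Σ pᵢ·ℓᵢ = 0.07·3 + 0.10·2 + 0.36·2 + 0.11·2 + 0.36·3 = 2.43 bits/symbol.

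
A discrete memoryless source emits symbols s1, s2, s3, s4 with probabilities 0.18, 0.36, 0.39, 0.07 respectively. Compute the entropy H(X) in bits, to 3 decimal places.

H = −Σ pᵢ log₂ pᵢ.
−0.18·log₂(0.18) = 0.4453
−0.36·log₂(0.36) = 0.5306
−0.39·log₂(0.39) = 0.5298
−0.07·log₂(0.07) = 0.2686
Sum ≈ 1.7743 → 1.774 bits.

1.774 bits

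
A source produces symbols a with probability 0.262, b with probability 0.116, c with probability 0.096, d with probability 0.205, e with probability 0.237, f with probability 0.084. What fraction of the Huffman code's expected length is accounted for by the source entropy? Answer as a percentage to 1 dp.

99.0%

Entropy H = −Σ p log₂ p ≈ 2.4525 bits.
Huffman merges: 21/250+12/125→9/50; 29/250+9/50→37/125; 41/200+237/1000→221/500; 131/500+37/125→279/500; 221/500+279/500→1. L = 619/250 ≈ 2.4760.
Efficiency = H/L = 2.4525/2.4760 = 99.0%.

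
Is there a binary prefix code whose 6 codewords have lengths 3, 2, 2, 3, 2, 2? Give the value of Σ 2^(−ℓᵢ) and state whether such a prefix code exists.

With common denominator 2^3 = 8: Σ 2^(−ℓᵢ) = 1/8 + 2/8 + 2/8 + 1/8 + 2/8 + 2/8 = 10/8 = 1.25.
Kraft's inequality requires Σ ≤ 1; here Σ = 1.25 > 1, so no such prefix code exists.

1.25; no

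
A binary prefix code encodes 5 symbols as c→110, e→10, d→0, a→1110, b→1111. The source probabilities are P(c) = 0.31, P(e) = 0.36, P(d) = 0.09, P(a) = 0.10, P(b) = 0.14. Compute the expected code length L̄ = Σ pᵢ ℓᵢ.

L̄ = Σ pᵢ·ℓᵢ = 0.31·3 + 0.36·2 + 0.09·1 + 0.10·4 + 0.14·4 = 2.7 bits/symbol.

2.7 bits/symbol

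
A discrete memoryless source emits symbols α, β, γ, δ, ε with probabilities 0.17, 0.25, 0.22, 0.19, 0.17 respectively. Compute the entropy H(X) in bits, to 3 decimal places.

2.305 bits

H = −Σ pᵢ log₂ pᵢ.
−0.17·log₂(0.17) = 0.4346
−0.25·log₂(0.25) = 0.5000
−0.22·log₂(0.22) = 0.4806
−0.19·log₂(0.19) = 0.4552
−0.17·log₂(0.17) = 0.4346
Sum ≈ 2.3050 → 2.305 bits.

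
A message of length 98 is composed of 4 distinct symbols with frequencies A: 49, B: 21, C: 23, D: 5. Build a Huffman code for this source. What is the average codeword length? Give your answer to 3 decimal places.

1.765 bits/symbol

Probabilities are the counts divided by 98.
Repeatedly combine the two least-probable nodes; the expected code length is the sum of the merged weights.
merge 5/98 + 3/14 → 13/49
merge 23/98 + 13/49 → 1/2
merge 1/2 + 1/2 → 1
L = 13/49 + 1/2 + 1 = 173/98 ≈ 1.765 bits/symbol.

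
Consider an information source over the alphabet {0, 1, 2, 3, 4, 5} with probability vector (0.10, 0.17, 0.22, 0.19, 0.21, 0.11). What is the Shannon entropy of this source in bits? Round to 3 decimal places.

H = −Σ pᵢ log₂ pᵢ.
−0.10·log₂(0.10) = 0.3322
−0.17·log₂(0.17) = 0.4346
−0.22·log₂(0.22) = 0.4806
−0.19·log₂(0.19) = 0.4552
−0.21·log₂(0.21) = 0.4728
−0.11·log₂(0.11) = 0.3503
Sum ≈ 2.5257 → 2.526 bits.

2.526 bits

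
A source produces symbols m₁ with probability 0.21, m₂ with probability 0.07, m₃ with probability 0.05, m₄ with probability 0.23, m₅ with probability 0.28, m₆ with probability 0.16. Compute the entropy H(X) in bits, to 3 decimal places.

H = −Σ pᵢ log₂ pᵢ.
−0.21·log₂(0.21) = 0.4728
−0.07·log₂(0.07) = 0.2686
−0.05·log₂(0.05) = 0.2161
−0.23·log₂(0.23) = 0.4877
−0.28·log₂(0.28) = 0.5142
−0.16·log₂(0.16) = 0.4230
Sum ≈ 2.3824 → 2.382 bits.

2.382 bits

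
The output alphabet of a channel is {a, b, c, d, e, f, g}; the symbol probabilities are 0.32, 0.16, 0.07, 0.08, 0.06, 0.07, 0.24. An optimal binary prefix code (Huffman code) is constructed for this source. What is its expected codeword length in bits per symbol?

Repeatedly combine the two least-probable nodes; the expected code length is the sum of the merged weights.
merge 3/50 + 7/100 → 13/100
merge 7/100 + 2/25 → 3/20
merge 13/100 + 3/20 → 7/25
merge 4/25 + 6/25 → 2/5
merge 7/25 + 8/25 → 3/5
merge 2/5 + 3/5 → 1
L = 13/100 + 3/20 + 7/25 + 2/5 + 3/5 + 1 = 64/25 = 2.56 bits/symbol.

2.56 bits/symbol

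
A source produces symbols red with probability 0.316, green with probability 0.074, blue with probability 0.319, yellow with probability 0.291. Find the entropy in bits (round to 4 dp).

1.8472 bits

H = −Σ pᵢ log₂ pᵢ.
−0.316·log₂(0.316) = 0.5252
−0.074·log₂(0.074) = 0.2780
−0.319·log₂(0.319) = 0.5258
−0.291·log₂(0.291) = 0.5182
Sum ≈ 1.8472 → 1.8472 bits.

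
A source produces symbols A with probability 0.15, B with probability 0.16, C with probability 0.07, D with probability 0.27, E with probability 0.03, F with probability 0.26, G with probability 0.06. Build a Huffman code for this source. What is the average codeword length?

Repeatedly combine the two least-probable nodes; the expected code length is the sum of the merged weights.
merge 3/100 + 3/50 → 9/100
merge 7/100 + 9/100 → 4/25
merge 3/20 + 4/25 → 31/100
merge 4/25 + 13/50 → 21/50
merge 27/100 + 31/100 → 29/50
merge 21/50 + 29/50 → 1
L = 9/100 + 4/25 + 31/100 + 21/50 + 29/50 + 1 = 64/25 = 2.56 bits/symbol.

2.56 bits/symbol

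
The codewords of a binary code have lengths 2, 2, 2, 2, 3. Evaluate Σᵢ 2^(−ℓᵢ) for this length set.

With common denominator 2^3 = 8: Σ 2^(−ℓᵢ) = 2/8 + 2/8 + 2/8 + 2/8 + 1/8 = 9/8 = 1.125.

1.125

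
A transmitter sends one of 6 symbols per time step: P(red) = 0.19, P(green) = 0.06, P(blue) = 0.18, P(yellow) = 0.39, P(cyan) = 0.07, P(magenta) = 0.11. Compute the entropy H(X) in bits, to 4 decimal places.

H = −Σ pᵢ log₂ pᵢ.
−0.19·log₂(0.19) = 0.4552
−0.06·log₂(0.06) = 0.2435
−0.18·log₂(0.18) = 0.4453
−0.39·log₂(0.39) = 0.5298
−0.07·log₂(0.07) = 0.2686
−0.11·log₂(0.11) = 0.3503
Sum ≈ 2.2927 → 2.2927 bits.

2.2927 bits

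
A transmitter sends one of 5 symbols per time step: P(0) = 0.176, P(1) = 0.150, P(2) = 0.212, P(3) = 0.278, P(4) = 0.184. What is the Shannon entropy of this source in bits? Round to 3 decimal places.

H = −Σ pᵢ log₂ pᵢ.
−0.176·log₂(0.176) = 0.4411
−0.150·log₂(0.150) = 0.4105
−0.212·log₂(0.212) = 0.4744
−0.278·log₂(0.278) = 0.5134
−0.184·log₂(0.184) = 0.4494
Sum ≈ 2.2889 → 2.289 bits.

2.289 bits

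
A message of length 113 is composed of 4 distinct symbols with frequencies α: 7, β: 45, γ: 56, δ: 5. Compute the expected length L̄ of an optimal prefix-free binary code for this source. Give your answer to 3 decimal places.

1.611 bits/symbol

Probabilities are the counts divided by 113.
Repeatedly combine the two least-probable nodes; the expected code length is the sum of the merged weights.
merge 5/113 + 7/113 → 12/113
merge 12/113 + 45/113 → 57/113
merge 56/113 + 57/113 → 1
L = 12/113 + 57/113 + 1 = 182/113 ≈ 1.611 bits/symbol.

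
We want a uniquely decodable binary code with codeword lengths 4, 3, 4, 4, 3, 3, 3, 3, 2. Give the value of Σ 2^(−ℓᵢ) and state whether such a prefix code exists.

With common denominator 2^4 = 16: Σ 2^(−ℓᵢ) = 1/16 + 2/16 + 1/16 + 1/16 + 2/16 + 2/16 + 2/16 + 2/16 + 4/16 = 17/16 = 1.0625.
Kraft's inequality requires Σ ≤ 1; here Σ = 1.0625 > 1, so no such prefix code exists.

1.0625; no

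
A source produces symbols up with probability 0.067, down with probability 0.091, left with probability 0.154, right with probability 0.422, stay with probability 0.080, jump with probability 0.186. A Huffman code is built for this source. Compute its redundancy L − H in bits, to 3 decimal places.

Entropy H = −Σ p log₂ p ≈ 2.2597 bits.
Huffman merges: 67/1000+2/25→147/1000; 91/1000+147/1000→119/500; 77/500+93/500→17/50; 119/500+17/50→289/500; 211/500+289/500→1. L = 2303/1000 ≈ 2.3030.
L − H = 2.3030 − 2.2597 = 0.043 bits.

0.043 bits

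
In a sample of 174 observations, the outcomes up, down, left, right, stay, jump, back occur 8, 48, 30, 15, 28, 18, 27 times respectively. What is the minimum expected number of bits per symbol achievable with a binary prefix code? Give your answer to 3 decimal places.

Probabilities are the counts divided by 174.
Repeatedly combine the two least-probable nodes; the expected code length is the sum of the merged weights.
merge 4/87 + 5/58 → 23/174
merge 3/29 + 23/174 → 41/174
merge 9/58 + 14/87 → 55/174
merge 5/29 + 41/174 → 71/174
merge 8/29 + 55/174 → 103/174
merge 71/174 + 103/174 → 1
L = 23/174 + 41/174 + 55/174 + 71/174 + 103/174 + 1 = 467/174 ≈ 2.684 bits/symbol.

2.684 bits/symbol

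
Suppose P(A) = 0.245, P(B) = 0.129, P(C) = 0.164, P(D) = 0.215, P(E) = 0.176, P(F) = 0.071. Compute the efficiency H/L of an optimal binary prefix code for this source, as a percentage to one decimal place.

98.2%

Entropy H = −Σ p log₂ p ≈ 2.4949 bits.
Huffman merges: 71/1000+129/1000→1/5; 41/250+22/125→17/50; 1/5+43/200→83/200; 49/200+17/50→117/200; 83/200+117/200→1. L = 127/50 ≈ 2.5400.
Efficiency = H/L = 2.4949/2.5400 = 98.2%.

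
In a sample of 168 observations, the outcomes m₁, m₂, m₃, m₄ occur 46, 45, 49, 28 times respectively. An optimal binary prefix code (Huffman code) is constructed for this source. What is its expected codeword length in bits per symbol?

2 bits/symbol

Probabilities are the counts divided by 168.
Repeatedly combine the two least-probable nodes; the expected code length is the sum of the merged weights.
merge 1/6 + 15/56 → 73/168
merge 23/84 + 7/24 → 95/168
merge 73/168 + 95/168 → 1
L = 73/168 + 95/168 + 1 = 2 bits/symbol.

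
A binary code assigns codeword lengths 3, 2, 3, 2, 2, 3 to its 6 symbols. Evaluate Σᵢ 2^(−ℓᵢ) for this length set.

With common denominator 2^3 = 8: Σ 2^(−ℓᵢ) = 1/8 + 2/8 + 1/8 + 2/8 + 2/8 + 1/8 = 9/8 = 1.125.

1.125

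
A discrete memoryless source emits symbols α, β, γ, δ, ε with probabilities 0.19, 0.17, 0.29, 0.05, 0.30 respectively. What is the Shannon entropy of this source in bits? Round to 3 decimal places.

2.145 bits

H = −Σ pᵢ log₂ pᵢ.
−0.19·log₂(0.19) = 0.4552
−0.17·log₂(0.17) = 0.4346
−0.29·log₂(0.29) = 0.5179
−0.05·log₂(0.05) = 0.2161
−0.30·log₂(0.30) = 0.5211
Sum ≈ 2.1449 → 2.145 bits.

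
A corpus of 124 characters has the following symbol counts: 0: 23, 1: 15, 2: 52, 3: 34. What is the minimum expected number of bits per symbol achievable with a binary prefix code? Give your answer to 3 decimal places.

Probabilities are the counts divided by 124.
Repeatedly combine the two least-probable nodes; the expected code length is the sum of the merged weights.
merge 15/124 + 23/124 → 19/62
merge 17/62 + 19/62 → 18/31
merge 13/31 + 18/31 → 1
L = 19/62 + 18/31 + 1 = 117/62 ≈ 1.887 bits/symbol.

1.887 bits/symbol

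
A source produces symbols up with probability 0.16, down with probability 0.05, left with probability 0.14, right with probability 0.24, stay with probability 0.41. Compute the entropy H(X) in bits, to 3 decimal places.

H = −Σ pᵢ log₂ pᵢ.
−0.16·log₂(0.16) = 0.4230
−0.05·log₂(0.05) = 0.2161
−0.14·log₂(0.14) = 0.3971
−0.24·log₂(0.24) = 0.4941
−0.41·log₂(0.41) = 0.5274
Sum ≈ 2.0577 → 2.058 bits.

2.058 bits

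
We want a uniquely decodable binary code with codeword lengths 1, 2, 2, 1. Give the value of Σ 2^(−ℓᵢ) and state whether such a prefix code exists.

1.5; no

With common denominator 2^2 = 4: Σ 2^(−ℓᵢ) = 2/4 + 1/4 + 1/4 + 2/4 = 6/4 = 1.5.
Kraft's inequality requires Σ ≤ 1; here Σ = 1.5 > 1, so no such prefix code exists.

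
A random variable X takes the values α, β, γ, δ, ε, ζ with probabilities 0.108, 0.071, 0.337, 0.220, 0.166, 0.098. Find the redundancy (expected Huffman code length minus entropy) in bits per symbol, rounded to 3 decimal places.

0.057 bits

Entropy H = −Σ p log₂ p ≈ 2.3856 bits.
Huffman merges: 71/1000+49/500→169/1000; 27/250+83/500→137/500; 169/1000+11/50→389/1000; 137/500+337/1000→611/1000; 389/1000+611/1000→1. L = 2443/1000 ≈ 2.4430.
L − H = 2.4430 − 2.3856 = 0.057 bits.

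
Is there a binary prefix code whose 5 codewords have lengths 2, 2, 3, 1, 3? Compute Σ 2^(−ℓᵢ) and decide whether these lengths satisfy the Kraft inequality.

With common denominator 2^3 = 8: Σ 2^(−ℓᵢ) = 2/8 + 2/8 + 1/8 + 4/8 + 1/8 = 10/8 = 1.25.
Kraft's inequality requires Σ ≤ 1; here Σ = 1.25 > 1, so no such prefix code exists.

1.25; no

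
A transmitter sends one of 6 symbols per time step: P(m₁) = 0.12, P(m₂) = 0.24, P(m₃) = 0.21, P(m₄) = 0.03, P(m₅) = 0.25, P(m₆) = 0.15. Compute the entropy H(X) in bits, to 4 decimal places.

H = −Σ pᵢ log₂ pᵢ.
−0.12·log₂(0.12) = 0.3671
−0.24·log₂(0.24) = 0.4941
−0.21·log₂(0.21) = 0.4728
−0.03·log₂(0.03) = 0.1518
−0.25·log₂(0.25) = 0.5000
−0.15·log₂(0.15) = 0.4105
Sum ≈ 2.3963 → 2.3963 bits.

2.3963 bits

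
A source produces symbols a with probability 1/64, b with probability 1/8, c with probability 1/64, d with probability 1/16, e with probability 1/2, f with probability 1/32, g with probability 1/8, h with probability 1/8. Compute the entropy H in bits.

Each probability is a power of 1/2, so log₂(1/p) is an integer.
H = Σ p·log₂(1/p) = 1/64·6 + 1/8·3 + 1/64·6 + 1/16·4 + 1/2·1 + 1/32·5 + 1/8·3 + 1/8·3 = 2.21875 bits.

2.21875 bits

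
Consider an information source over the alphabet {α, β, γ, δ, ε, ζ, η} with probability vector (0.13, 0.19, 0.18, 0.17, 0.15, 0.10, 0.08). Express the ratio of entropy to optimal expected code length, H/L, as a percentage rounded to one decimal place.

97.9%

Entropy H = −Σ p log₂ p ≈ 2.7520 bits.
Huffman merges: 2/25+1/10→9/50; 13/100+3/20→7/25; 17/100+9/50→7/20; 9/50+19/100→37/100; 7/25+7/20→63/100; 37/100+63/100→1. L = 281/100 ≈ 2.8100.
Efficiency = H/L = 2.7520/2.8100 = 97.9%.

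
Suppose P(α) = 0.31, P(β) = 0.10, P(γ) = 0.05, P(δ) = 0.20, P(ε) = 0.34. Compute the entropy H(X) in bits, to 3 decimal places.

H = −Σ pᵢ log₂ pᵢ.
−0.31·log₂(0.31) = 0.5238
−0.10·log₂(0.10) = 0.3322
−0.05·log₂(0.05) = 0.2161
−0.20·log₂(0.20) = 0.4644
−0.34·log₂(0.34) = 0.5292
Sum ≈ 2.0656 → 2.066 bits.

2.066 bits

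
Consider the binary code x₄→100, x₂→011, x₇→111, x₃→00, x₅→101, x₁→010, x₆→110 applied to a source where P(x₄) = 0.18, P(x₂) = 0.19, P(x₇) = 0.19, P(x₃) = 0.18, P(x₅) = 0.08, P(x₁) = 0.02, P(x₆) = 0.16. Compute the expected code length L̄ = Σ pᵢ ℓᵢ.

2.82 bits/symbol

L̄ = Σ pᵢ·ℓᵢ = 0.18·3 + 0.19·3 + 0.19·3 + 0.18·2 + 0.08·3 + 0.02·3 + 0.16·3 = 2.82 bits/symbol.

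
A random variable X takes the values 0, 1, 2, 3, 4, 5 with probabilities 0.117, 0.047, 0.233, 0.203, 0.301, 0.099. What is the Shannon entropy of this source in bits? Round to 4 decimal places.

H = −Σ pᵢ log₂ pᵢ.
−0.117·log₂(0.117) = 0.3622
−0.047·log₂(0.047) = 0.2073
−0.233·log₂(0.233) = 0.4897
−0.203·log₂(0.203) = 0.4670
−0.301·log₂(0.301) = 0.5214
−0.099·log₂(0.099) = 0.3303
Sum ≈ 2.3778 → 2.3778 bits.

2.3778 bits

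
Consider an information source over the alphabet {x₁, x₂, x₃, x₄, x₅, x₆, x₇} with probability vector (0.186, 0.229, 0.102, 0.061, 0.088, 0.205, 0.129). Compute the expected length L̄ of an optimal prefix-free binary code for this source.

Repeatedly combine the two least-probable nodes; the expected code length is the sum of the merged weights.
merge 61/1000 + 11/125 → 149/1000
merge 51/500 + 129/1000 → 231/1000
merge 149/1000 + 93/500 → 67/200
merge 41/200 + 229/1000 → 217/500
merge 231/1000 + 67/200 → 283/500
merge 217/500 + 283/500 → 1
L = 149/1000 + 231/1000 + 67/200 + 217/500 + 283/500 + 1 = 543/200 = 2.715 bits/symbol.

2.715 bits/symbol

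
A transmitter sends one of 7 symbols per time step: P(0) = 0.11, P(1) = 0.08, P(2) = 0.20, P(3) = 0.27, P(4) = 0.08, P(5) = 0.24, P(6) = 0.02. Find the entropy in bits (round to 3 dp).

2.515 bits

H = −Σ pᵢ log₂ pᵢ.
−0.11·log₂(0.11) = 0.3503
−0.08·log₂(0.08) = 0.2915
−0.20·log₂(0.20) = 0.4644
−0.27·log₂(0.27) = 0.5100
−0.08·log₂(0.08) = 0.2915
−0.24·log₂(0.24) = 0.4941
−0.02·log₂(0.02) = 0.1129
Sum ≈ 2.5147 → 2.515 bits.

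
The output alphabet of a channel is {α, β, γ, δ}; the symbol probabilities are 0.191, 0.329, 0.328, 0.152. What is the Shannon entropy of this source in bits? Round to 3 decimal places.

1.924 bits

H = −Σ pᵢ log₂ pᵢ.
−0.191·log₂(0.191) = 0.4562
−0.329·log₂(0.329) = 0.5277
−0.328·log₂(0.328) = 0.5275
−0.152·log₂(0.152) = 0.4131
Sum ≈ 1.9245 → 1.924 bits.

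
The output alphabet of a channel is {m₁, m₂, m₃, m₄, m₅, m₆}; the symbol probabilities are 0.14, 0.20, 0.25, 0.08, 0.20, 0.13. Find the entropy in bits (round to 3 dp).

2.500 bits

H = −Σ pᵢ log₂ pᵢ.
−0.14·log₂(0.14) = 0.3971
−0.20·log₂(0.20) = 0.4644
−0.25·log₂(0.25) = 0.5000
−0.08·log₂(0.08) = 0.2915
−0.20·log₂(0.20) = 0.4644
−0.13·log₂(0.13) = 0.3826
Sum ≈ 2.5000 → 2.500 bits.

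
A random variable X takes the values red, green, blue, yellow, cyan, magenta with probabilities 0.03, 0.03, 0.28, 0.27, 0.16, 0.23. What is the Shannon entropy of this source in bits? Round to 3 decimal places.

H = −Σ pᵢ log₂ pᵢ.
−0.03·log₂(0.03) = 0.1518
−0.03·log₂(0.03) = 0.1518
−0.28·log₂(0.28) = 0.5142
−0.27·log₂(0.27) = 0.5100
−0.16·log₂(0.16) = 0.4230
−0.23·log₂(0.23) = 0.4877
Sum ≈ 2.2385 → 2.238 bits.

2.238 bits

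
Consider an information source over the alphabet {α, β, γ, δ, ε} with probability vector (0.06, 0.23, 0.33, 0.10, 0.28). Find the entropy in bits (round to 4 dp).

2.1054 bits

H = −Σ pᵢ log₂ pᵢ.
−0.06·log₂(0.06) = 0.2435
−0.23·log₂(0.23) = 0.4877
−0.33·log₂(0.33) = 0.5278
−0.10·log₂(0.10) = 0.3322
−0.28·log₂(0.28) = 0.5142
Sum ≈ 2.1054 → 2.1054 bits.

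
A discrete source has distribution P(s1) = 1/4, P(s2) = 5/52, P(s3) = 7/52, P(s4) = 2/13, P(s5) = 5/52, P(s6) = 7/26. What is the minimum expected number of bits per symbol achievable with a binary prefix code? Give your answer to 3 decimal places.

2.481 bits/symbol

Repeatedly combine the two least-probable nodes; the expected code length is the sum of the merged weights.
merge 5/52 + 5/52 → 5/26
merge 7/52 + 2/13 → 15/52
merge 5/26 + 1/4 → 23/52
merge 7/26 + 15/52 → 29/52
merge 23/52 + 29/52 → 1
L = 5/26 + 15/52 + 23/52 + 29/52 + 1 = 129/52 ≈ 2.481 bits/symbol.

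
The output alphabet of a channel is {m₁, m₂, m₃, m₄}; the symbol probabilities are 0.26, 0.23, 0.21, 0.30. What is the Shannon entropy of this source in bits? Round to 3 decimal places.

H = −Σ pᵢ log₂ pᵢ.
−0.26·log₂(0.26) = 0.5053
−0.23·log₂(0.23) = 0.4877
−0.21·log₂(0.21) = 0.4728
−0.30·log₂(0.30) = 0.5211
Sum ≈ 1.9869 → 1.987 bits.

1.987 bits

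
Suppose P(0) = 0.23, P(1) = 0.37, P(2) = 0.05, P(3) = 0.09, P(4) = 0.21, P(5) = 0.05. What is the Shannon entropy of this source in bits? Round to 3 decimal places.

2.236 bits

H = −Σ pᵢ log₂ pᵢ.
−0.23·log₂(0.23) = 0.4877
−0.37·log₂(0.37) = 0.5307
−0.05·log₂(0.05) = 0.2161
−0.09·log₂(0.09) = 0.3127
−0.21·log₂(0.21) = 0.4728
−0.05·log₂(0.05) = 0.2161
Sum ≈ 2.2361 → 2.236 bits.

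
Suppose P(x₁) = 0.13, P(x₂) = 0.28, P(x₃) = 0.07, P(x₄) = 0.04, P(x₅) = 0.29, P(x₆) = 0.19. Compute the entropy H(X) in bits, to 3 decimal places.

2.324 bits

H = −Σ pᵢ log₂ pᵢ.
−0.13·log₂(0.13) = 0.3826
−0.28·log₂(0.28) = 0.5142
−0.07·log₂(0.07) = 0.2686
−0.04·log₂(0.04) = 0.1858
−0.29·log₂(0.29) = 0.5179
−0.19·log₂(0.19) = 0.4552
Sum ≈ 2.3243 → 2.324 bits.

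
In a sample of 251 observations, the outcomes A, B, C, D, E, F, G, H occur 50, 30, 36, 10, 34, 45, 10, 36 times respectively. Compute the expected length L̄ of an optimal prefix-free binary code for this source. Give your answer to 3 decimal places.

Probabilities are the counts divided by 251.
Repeatedly combine the two least-probable nodes; the expected code length is the sum of the merged weights.
merge 10/251 + 10/251 → 20/251
merge 20/251 + 30/251 → 50/251
merge 34/251 + 36/251 → 70/251
merge 36/251 + 45/251 → 81/251
merge 50/251 + 50/251 → 100/251
merge 70/251 + 81/251 → 151/251
merge 100/251 + 151/251 → 1
L = 20/251 + 50/251 + 70/251 + 81/251 + 100/251 + 151/251 + 1 = 723/251 ≈ 2.880 bits/symbol.

2.880 bits/symbol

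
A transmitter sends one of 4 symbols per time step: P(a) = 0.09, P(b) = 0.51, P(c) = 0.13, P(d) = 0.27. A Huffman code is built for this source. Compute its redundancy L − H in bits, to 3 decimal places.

0.009 bits

Entropy H = −Σ p log₂ p ≈ 1.7007 bits.
Huffman merges: 9/100+13/100→11/50; 11/50+27/100→49/100; 49/100+51/100→1. L = 171/100 ≈ 1.7100.
L − H = 1.7100 − 1.7007 = 0.009 bits.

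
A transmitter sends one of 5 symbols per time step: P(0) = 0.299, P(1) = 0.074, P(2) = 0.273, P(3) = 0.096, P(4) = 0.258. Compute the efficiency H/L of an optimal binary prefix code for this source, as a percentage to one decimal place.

Entropy H = −Σ p log₂ p ≈ 2.1389 bits.
Huffman merges: 37/500+12/125→17/100; 17/100+129/500→107/250; 273/1000+299/1000→143/250; 107/250+143/250→1. L = 217/100 ≈ 2.1700.
Efficiency = H/L = 2.1389/2.1700 = 98.6%.

98.6%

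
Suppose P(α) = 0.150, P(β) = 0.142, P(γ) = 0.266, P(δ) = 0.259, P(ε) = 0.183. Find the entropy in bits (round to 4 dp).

H = −Σ pᵢ log₂ pᵢ.
−0.150·log₂(0.150) = 0.4105
−0.142·log₂(0.142) = 0.3999
−0.266·log₂(0.266) = 0.5082
−0.259·log₂(0.259) = 0.5048
−0.183·log₂(0.183) = 0.4484
Sum ≈ 2.2718 → 2.2718 bits.

2.2718 bits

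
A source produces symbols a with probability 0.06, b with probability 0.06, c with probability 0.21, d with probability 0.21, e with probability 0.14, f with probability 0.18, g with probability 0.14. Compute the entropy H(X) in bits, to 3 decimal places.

H = −Σ pᵢ log₂ pᵢ.
−0.06·log₂(0.06) = 0.2435
−0.06·log₂(0.06) = 0.2435
−0.21·log₂(0.21) = 0.4728
−0.21·log₂(0.21) = 0.4728
−0.14·log₂(0.14) = 0.3971
−0.18·log₂(0.18) = 0.4453
−0.14·log₂(0.14) = 0.3971
Sum ≈ 2.6722 → 2.672 bits.

2.672 bits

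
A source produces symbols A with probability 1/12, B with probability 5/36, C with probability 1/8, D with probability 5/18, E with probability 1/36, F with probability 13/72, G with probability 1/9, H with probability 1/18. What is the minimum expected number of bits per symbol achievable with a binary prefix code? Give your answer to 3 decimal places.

2.792 bits/symbol

Repeatedly combine the two least-probable nodes; the expected code length is the sum of the merged weights.
merge 1/36 + 1/18 → 1/12
merge 1/12 + 1/12 → 1/6
merge 1/9 + 1/8 → 17/72
merge 5/36 + 1/6 → 11/36
merge 13/72 + 17/72 → 5/12
merge 5/18 + 11/36 → 7/12
merge 5/12 + 7/12 → 1
L = 1/12 + 1/6 + 17/72 + 11/36 + 5/12 + 7/12 + 1 = 67/24 ≈ 2.792 bits/symbol.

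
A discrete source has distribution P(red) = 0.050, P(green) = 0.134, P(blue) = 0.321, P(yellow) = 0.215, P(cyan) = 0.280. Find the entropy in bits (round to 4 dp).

H = −Σ pᵢ log₂ pᵢ.
−0.050·log₂(0.050) = 0.2161
−0.134·log₂(0.134) = 0.3886
−0.321·log₂(0.321) = 0.5262
−0.215·log₂(0.215) = 0.4768
−0.280·log₂(0.280) = 0.5142
Sum ≈ 2.1219 → 2.1219 bits.

2.1219 bits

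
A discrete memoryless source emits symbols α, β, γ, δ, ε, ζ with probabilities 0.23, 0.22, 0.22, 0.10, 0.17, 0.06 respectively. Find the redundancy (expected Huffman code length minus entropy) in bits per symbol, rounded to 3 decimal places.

Entropy H = −Σ p log₂ p ≈ 2.4591 bits.
Huffman merges: 3/50+1/10→4/25; 4/25+17/100→33/100; 11/50+11/50→11/25; 23/100+33/100→14/25; 11/25+14/25→1. L = 249/100 ≈ 2.4900.
L − H = 2.4900 − 2.4591 = 0.031 bits.

0.031 bits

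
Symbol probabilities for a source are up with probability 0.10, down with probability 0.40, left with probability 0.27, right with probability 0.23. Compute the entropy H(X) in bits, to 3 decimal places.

H = −Σ pᵢ log₂ pᵢ.
−0.10·log₂(0.10) = 0.3322
−0.40·log₂(0.40) = 0.5288
−0.27·log₂(0.27) = 0.5100
−0.23·log₂(0.23) = 0.4877
Sum ≈ 1.8587 → 1.859 bits.

1.859 bits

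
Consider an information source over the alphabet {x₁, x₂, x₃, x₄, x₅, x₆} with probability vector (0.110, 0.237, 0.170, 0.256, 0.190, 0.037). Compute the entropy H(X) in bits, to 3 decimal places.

2.412 bits

H = −Σ pᵢ log₂ pᵢ.
−0.110·log₂(0.110) = 0.3503
−0.237·log₂(0.237) = 0.4923
−0.170·log₂(0.170) = 0.4346
−0.256·log₂(0.256) = 0.5032
−0.190·log₂(0.190) = 0.4552
−0.037·log₂(0.037) = 0.1760
Sum ≈ 2.4116 → 2.412 bits.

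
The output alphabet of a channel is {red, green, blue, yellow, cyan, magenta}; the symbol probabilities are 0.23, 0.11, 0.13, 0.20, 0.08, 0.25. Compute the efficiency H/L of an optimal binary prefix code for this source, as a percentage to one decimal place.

98.7%

Entropy H = −Σ p log₂ p ≈ 2.4765 bits.
Huffman merges: 2/25+11/100→19/100; 13/100+19/100→8/25; 1/5+23/100→43/100; 1/4+8/25→57/100; 43/100+57/100→1. L = 251/100 ≈ 2.5100.
Efficiency = H/L = 2.4765/2.5100 = 98.7%.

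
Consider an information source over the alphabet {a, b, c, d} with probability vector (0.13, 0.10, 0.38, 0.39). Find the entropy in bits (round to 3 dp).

H = −Σ pᵢ log₂ pᵢ.
−0.13·log₂(0.13) = 0.3826
−0.10·log₂(0.10) = 0.3322
−0.38·log₂(0.38) = 0.5305
−0.39·log₂(0.39) = 0.5298
Sum ≈ 1.7751 → 1.775 bits.

1.775 bits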